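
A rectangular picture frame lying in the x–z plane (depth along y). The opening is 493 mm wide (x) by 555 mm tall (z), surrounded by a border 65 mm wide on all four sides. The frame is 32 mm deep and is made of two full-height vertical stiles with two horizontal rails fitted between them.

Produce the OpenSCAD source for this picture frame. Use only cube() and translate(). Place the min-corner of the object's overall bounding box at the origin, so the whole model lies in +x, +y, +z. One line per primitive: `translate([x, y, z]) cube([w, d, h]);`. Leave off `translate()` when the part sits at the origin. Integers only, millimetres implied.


cube([65, 32, 685]);
translate([558, 0, 0]) cube([65, 32, 685]);
translate([65, 0, 0]) cube([493, 32, 65]);
translate([65, 0, 620]) cube([493, 32, 65]);


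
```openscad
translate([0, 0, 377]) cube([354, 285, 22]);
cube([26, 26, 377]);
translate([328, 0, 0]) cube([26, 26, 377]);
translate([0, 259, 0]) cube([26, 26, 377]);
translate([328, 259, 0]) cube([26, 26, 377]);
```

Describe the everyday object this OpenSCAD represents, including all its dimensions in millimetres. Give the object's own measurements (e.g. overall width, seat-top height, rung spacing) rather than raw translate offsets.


A four-legged stool. The seat is a 354×285×22 mm slab whose top surface is at z = 399 mm; four square legs, each 26×26 mm in cross-section, run from the floor (z = 0) to the underside of the seat, each flush with a corner of the seat.


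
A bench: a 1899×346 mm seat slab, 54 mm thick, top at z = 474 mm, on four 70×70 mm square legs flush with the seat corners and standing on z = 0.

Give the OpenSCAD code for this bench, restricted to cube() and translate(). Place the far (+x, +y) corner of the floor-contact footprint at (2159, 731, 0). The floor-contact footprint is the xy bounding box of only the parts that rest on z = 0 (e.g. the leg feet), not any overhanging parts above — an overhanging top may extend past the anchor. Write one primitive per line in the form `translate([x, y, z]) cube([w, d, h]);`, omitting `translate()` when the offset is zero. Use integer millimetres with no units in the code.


// leg_h = 474 − 54 = 420
translate([260, 385, 420]) cube([1899, 346, 54]);
translate([260, 385, 0]) cube([70, 70, 420]);
translate([260, 661, 0]) cube([70, 70, 420]);
translate([2089, 385, 0]) cube([70, 70, 420]);
translate([2089, 661, 0]) cube([70, 70, 420]);


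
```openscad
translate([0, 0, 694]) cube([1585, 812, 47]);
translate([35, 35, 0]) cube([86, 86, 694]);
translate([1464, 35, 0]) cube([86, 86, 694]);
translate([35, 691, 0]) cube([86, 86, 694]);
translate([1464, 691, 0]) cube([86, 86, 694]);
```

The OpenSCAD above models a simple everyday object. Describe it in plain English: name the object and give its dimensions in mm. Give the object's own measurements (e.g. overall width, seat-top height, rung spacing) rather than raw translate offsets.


A table: top 1585 mm (x) × 812 mm (y), 47 mm thick, upper face at z = 741 mm, on four 86×86 mm square legs, each inset 35 mm from the nearest pair of top edges from z = 0 to the bottom of the top.


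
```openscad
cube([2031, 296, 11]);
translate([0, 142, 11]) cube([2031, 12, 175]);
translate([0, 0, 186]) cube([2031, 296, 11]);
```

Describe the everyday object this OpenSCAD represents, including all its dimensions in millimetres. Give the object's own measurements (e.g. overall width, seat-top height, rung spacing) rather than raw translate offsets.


An I-beam lying along x, 2031 mm long. Overall section height 197 mm. Two flanges 296 mm wide (y) and 11 mm thick, one on the floor and one at the top; a web 12 mm thick runs between them, centred on the flange width.


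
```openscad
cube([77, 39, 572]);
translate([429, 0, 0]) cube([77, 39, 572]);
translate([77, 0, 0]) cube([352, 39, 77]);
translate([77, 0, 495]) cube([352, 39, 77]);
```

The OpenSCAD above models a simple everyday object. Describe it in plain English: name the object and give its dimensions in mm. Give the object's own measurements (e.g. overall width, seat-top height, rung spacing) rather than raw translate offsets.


A rectangular picture frame lying in the x–z plane (depth along y). The opening is 352 mm wide (x) by 418 mm tall (z), surrounded by a border 77 mm wide on all four sides. The frame is 39 mm deep and is made of two full-height vertical stiles with two horizontal rails fitted between them.


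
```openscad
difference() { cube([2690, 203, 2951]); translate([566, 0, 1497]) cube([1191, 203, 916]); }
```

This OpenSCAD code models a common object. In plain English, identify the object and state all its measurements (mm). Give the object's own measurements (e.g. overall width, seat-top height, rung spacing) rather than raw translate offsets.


A wall 2690 mm long (x), 203 mm thick (y), 2951 mm tall, with a rectangular window opening cut through it. The opening is 1191 mm wide and 916 mm tall; its sill is at z = 1497 mm and its near (−x) edge is 566 mm from the wall's −x end. The opening passes through the full wall thickness.


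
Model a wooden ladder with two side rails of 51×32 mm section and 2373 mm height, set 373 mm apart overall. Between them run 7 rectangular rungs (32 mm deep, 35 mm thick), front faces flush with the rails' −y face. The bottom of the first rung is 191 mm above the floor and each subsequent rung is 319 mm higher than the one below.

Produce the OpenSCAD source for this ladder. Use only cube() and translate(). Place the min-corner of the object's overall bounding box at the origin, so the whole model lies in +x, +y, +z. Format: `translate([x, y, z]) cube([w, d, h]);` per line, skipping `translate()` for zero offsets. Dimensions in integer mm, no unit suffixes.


// rung span = 373 - 2*51 = 271
// rung[k] z = 191 + k*319
cube([51, 32, 2373]);
translate([322, 0, 0]) cube([51, 32, 2373]);
translate([51, 0, 191]) cube([271, 32, 35]);
translate([51, 0, 510]) cube([271, 32, 35]);
translate([51, 0, 829]) cube([271, 32, 35]);
translate([51, 0, 1148]) cube([271, 32, 35]);
translate([51, 0, 1467]) cube([271, 32, 35]);
translate([51, 0, 1786]) cube([271, 32, 35]);
translate([51, 0, 2105]) cube([271, 32, 35]);


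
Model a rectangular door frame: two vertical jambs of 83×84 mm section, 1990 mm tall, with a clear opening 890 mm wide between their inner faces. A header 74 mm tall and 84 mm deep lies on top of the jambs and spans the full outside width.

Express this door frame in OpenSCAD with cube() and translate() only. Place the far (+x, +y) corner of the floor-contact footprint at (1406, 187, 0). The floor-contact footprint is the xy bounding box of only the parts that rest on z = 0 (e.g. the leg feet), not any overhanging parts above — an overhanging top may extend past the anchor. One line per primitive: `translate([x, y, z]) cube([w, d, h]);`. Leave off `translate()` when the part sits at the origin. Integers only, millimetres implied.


translate([350, 103, 0]) cube([83, 84, 1990]);
translate([1323, 103, 0]) cube([83, 84, 1990]);
translate([350, 103, 1990]) cube([1056, 84, 74]);


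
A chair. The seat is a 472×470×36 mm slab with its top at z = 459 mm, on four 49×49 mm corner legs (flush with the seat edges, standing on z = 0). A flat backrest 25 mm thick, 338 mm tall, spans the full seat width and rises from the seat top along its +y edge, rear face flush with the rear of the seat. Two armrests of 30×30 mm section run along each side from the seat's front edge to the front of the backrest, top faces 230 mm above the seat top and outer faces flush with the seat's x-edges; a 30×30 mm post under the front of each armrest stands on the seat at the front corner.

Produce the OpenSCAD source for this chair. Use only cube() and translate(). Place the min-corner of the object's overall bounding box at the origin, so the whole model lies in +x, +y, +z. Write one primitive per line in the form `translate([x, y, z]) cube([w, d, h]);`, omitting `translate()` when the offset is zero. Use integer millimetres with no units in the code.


// leg_h = 459 - 36 = 423
// arm post h = 230 - 30 = 200
translate([0, 0, 423]) cube([472, 470, 36]);
cube([49, 49, 423]);
translate([423, 0, 0]) cube([49, 49, 423]);
translate([0, 421, 0]) cube([49, 49, 423]);
translate([423, 421, 0]) cube([49, 49, 423]);
translate([0, 445, 459]) cube([472, 25, 338]);
translate([0, 0, 659]) cube([30, 445, 30]);
translate([442, 0, 659]) cube([30, 445, 30]);
translate([0, 0, 459]) cube([30, 30, 200]);
translate([442, 0, 459]) cube([30, 30, 200]);


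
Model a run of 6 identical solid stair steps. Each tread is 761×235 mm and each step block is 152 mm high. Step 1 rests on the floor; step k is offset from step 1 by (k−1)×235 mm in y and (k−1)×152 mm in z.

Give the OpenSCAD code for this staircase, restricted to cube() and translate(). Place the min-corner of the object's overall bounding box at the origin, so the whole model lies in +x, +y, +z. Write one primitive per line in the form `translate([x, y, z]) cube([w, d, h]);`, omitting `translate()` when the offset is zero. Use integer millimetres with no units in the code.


cube([761, 235, 152]);
translate([0, 235, 152]) cube([761, 235, 152]);
translate([0, 470, 304]) cube([761, 235, 152]);
translate([0, 705, 456]) cube([761, 235, 152]);
translate([0, 940, 608]) cube([761, 235, 152]);
translate([0, 1175, 760]) cube([761, 235, 152]);


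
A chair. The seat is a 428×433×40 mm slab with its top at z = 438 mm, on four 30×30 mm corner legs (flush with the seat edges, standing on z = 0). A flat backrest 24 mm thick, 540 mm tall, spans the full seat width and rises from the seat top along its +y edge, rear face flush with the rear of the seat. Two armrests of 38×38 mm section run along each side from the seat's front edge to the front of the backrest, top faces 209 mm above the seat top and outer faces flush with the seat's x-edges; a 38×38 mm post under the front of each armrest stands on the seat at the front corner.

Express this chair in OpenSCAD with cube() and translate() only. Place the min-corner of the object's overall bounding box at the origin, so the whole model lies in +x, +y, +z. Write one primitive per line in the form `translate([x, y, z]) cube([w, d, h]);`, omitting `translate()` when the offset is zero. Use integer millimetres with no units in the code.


translate([0, 0, 398]) cube([428, 433, 40]);
cube([30, 30, 398]);
translate([398, 0, 0]) cube([30, 30, 398]);
translate([0, 403, 0]) cube([30, 30, 398]);
translate([398, 403, 0]) cube([30, 30, 398]);
translate([0, 409, 438]) cube([428, 24, 540]);
translate([0, 0, 609]) cube([38, 409, 38]);
translate([390, 0, 609]) cube([38, 409, 38]);
translate([0, 0, 438]) cube([38, 38, 171]);
translate([390, 0, 438]) cube([38, 38, 171]);


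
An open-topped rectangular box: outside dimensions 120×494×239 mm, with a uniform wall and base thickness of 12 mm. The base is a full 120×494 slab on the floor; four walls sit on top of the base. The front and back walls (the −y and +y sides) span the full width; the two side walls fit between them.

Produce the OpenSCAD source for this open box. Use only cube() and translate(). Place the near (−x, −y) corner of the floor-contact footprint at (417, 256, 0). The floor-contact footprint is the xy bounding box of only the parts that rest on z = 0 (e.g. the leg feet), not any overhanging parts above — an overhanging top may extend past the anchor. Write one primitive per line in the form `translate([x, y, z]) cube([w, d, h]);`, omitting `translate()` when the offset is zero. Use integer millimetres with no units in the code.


translate([417, 256, 0]) cube([120, 494, 12]);
translate([417, 256, 12]) cube([120, 12, 227]);
translate([417, 738, 12]) cube([120, 12, 227]);
translate([417, 268, 12]) cube([12, 470, 227]);
translate([525, 268, 12]) cube([12, 470, 227]);


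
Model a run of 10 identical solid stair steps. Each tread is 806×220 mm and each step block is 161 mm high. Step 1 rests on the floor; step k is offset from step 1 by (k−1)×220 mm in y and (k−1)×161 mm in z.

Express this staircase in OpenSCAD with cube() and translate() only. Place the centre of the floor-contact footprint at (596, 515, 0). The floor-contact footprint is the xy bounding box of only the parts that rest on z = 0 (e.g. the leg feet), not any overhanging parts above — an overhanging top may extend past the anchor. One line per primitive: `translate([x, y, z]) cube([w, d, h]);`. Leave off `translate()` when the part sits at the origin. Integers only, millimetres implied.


translate([193, 405, 0]) cube([806, 220, 161]);
translate([193, 625, 161]) cube([806, 220, 161]);
translate([193, 845, 322]) cube([806, 220, 161]);
translate([193, 1065, 483]) cube([806, 220, 161]);
translate([193, 1285, 644]) cube([806, 220, 161]);
translate([193, 1505, 805]) cube([806, 220, 161]);
translate([193, 1725, 966]) cube([806, 220, 161]);
translate([193, 1945, 1127]) cube([806, 220, 161]);
translate([193, 2165, 1288]) cube([806, 220, 161]);
translate([193, 2385, 1449]) cube([806, 220, 161]);


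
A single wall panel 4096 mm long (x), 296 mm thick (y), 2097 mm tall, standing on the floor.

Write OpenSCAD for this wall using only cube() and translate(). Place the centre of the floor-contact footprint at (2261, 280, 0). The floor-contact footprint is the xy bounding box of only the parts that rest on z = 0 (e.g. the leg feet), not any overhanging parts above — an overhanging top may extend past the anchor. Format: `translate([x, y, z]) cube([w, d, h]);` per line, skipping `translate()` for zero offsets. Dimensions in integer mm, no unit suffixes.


translate([213, 132, 0]) cube([4096, 296, 2097]);


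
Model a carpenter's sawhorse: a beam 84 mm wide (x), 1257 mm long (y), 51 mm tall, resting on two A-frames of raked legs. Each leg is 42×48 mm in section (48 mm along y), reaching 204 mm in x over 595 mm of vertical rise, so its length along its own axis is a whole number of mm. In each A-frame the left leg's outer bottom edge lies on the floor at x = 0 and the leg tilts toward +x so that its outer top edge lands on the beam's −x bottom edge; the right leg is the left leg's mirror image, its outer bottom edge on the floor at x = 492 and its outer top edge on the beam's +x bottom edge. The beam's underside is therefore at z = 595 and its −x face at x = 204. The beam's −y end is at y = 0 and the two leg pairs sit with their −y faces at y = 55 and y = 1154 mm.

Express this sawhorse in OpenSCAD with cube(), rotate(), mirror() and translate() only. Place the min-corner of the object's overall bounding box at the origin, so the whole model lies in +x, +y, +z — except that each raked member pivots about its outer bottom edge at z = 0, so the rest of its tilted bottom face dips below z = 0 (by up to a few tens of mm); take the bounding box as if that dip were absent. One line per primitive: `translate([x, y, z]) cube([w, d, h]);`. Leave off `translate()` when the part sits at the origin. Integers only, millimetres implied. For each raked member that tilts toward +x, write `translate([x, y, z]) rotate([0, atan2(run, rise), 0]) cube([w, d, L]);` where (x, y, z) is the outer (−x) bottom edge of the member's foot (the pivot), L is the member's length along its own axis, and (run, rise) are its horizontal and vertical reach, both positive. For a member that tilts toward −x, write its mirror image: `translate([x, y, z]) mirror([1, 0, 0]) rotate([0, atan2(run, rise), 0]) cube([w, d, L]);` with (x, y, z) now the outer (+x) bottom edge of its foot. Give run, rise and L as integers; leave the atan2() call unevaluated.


translate([204, 0, 595]) cube([84, 1257, 51]);
translate([0, 55, 0]) rotate([0, atan2(204, 595), 0]) cube([42, 48, 629]);
translate([492, 55, 0]) mirror([1, 0, 0]) rotate([0, atan2(204, 595), 0]) cube([42, 48, 629]);
translate([0, 1154, 0]) rotate([0, atan2(204, 595), 0]) cube([42, 48, 629]);
translate([492, 1154, 0]) mirror([1, 0, 0]) rotate([0, atan2(204, 595), 0]) cube([42, 48, 629]);


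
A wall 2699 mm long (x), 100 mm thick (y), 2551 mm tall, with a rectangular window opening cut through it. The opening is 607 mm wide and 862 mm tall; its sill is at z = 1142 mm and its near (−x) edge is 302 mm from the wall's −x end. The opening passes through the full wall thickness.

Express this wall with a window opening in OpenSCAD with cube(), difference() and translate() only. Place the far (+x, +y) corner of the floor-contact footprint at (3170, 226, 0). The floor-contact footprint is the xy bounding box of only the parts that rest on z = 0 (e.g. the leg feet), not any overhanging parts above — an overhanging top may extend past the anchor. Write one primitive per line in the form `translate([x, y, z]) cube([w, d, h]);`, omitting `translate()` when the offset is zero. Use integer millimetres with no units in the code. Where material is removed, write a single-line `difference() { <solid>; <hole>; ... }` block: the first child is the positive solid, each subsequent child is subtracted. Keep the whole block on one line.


difference() { translate([471, 126, 0]) cube([2699, 100, 2551]); translate([773, 126, 1142]) cube([607, 100, 862]); }


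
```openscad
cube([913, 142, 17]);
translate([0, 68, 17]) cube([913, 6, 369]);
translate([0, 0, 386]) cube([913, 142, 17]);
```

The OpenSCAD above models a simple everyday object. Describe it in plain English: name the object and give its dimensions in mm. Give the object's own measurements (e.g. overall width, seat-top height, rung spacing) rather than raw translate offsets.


An I-beam lying along x, 913 mm long. Overall section height 403 mm. Two flanges 142 mm wide (y) and 17 mm thick, one on the floor and one at the top; a web 6 mm thick runs between them, centred on the flange width.


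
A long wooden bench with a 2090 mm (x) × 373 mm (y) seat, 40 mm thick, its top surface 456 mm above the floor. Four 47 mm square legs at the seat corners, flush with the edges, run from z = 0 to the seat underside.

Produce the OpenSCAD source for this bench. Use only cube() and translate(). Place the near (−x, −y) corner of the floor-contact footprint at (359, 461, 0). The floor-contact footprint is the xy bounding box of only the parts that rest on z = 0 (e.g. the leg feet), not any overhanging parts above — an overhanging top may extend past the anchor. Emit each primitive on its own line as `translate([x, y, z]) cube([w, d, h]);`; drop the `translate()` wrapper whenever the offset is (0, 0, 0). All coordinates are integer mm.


// leg_h = 456 − 40 = 416
translate([359, 461, 416]) cube([2090, 373, 40]);
translate([359, 461, 0]) cube([47, 47, 416]);
translate([359, 787, 0]) cube([47, 47, 416]);
translate([2402, 461, 0]) cube([47, 47, 416]);
translate([2402, 787, 0]) cube([47, 47, 416]);


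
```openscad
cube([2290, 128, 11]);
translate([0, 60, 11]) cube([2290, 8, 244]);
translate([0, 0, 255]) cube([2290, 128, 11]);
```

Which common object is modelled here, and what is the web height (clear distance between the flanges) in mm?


An I-beam. The web height is 244 mm.

Two wide flanges with a thin centred web — an I-beam. Overall 266 mm minus two 11 mm flanges gives a web of 266 − 2·11 = 244 mm.


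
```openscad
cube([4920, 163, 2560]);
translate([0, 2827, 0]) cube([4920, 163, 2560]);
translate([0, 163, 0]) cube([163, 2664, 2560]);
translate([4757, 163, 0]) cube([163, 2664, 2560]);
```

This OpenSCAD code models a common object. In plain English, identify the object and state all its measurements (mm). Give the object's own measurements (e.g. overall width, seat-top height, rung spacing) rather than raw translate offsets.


The wall frame of a small rectangular building: four walls, each 2560 mm tall and 163 mm thick, enclosing a footprint 4920 mm (x) by 2990 mm (y) outside-to-outside, with no floor or roof. The front and back walls (the −y and +y sides) span the full width; the two side walls fit between them.


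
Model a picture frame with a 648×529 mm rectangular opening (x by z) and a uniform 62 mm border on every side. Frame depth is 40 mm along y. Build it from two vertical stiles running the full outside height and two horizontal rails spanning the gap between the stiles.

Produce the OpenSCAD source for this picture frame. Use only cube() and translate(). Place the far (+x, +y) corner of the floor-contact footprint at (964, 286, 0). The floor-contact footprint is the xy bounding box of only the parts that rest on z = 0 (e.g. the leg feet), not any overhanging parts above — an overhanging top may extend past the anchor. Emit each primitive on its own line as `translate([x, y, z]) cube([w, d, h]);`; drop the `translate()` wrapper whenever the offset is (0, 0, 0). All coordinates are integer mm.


translate([192, 246, 0]) cube([62, 40, 653]);
translate([902, 246, 0]) cube([62, 40, 653]);
translate([254, 246, 0]) cube([648, 40, 62]);
translate([254, 246, 591]) cube([648, 40, 62]);


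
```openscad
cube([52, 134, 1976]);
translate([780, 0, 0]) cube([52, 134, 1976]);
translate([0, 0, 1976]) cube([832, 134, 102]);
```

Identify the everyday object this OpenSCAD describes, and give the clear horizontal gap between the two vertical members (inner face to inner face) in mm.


A door frame. The clear opening width is 728 mm.

Two 1976 mm tall posts with a header on top — a door frame. The left jamb is 52 mm wide at x = 0; the right jamb starts at x = 780. The clear opening is 780 − 52 = 728 mm.


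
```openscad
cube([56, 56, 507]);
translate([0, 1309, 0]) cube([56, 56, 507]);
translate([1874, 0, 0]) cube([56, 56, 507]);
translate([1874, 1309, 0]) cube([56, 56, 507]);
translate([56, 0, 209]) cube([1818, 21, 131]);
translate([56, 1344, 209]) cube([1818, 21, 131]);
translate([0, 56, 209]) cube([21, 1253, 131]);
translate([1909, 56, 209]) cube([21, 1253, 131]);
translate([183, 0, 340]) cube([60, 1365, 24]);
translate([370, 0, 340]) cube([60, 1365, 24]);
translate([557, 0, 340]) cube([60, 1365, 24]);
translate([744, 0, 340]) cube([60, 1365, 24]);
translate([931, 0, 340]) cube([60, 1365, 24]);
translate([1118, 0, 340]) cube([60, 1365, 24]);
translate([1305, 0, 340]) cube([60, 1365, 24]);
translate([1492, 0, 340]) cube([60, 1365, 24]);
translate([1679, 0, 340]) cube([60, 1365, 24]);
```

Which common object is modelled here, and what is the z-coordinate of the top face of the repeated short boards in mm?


A bed frame. The slat-top height is 364 mm.

Four posts, four rails, and a row of slats — a bed frame. Slats sit on the rails at z = 209 + 131 = 340; with slat thickness 24, the top is 364 mm.


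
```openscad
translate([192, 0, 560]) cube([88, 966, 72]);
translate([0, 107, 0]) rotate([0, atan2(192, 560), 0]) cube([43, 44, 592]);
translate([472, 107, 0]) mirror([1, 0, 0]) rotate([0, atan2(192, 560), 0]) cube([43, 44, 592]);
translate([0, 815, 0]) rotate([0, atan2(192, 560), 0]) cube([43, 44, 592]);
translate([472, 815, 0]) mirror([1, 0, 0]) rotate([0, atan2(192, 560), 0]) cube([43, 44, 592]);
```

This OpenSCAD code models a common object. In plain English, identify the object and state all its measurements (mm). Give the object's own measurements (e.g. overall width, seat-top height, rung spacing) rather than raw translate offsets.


A sawhorse. A 88×966×72 mm beam (x, y, z) sits on two A-frame leg pairs. Each pair is two raked legs of 43×44 mm section (44 mm along y) splaying symmetrically in x. Each leg rises 560 mm vertically over 192 mm of horizontal reach and is 592 mm long along its own axis. Every leg's outer bottom edge rests on the floor and its outer top edge meets a bottom edge of the beam — the left legs (tilting toward +x) meet the beam's −x bottom edge, the right legs (their mirror images, tilting toward −x) meet its +x bottom edge — so the leg tops tuck under the beam, the beam's underside is 560 mm above the floor, and the feet are 472 mm apart outside-to-outside with the beam centred between them. The two leg pairs are set in 107 mm from either end of the beam.


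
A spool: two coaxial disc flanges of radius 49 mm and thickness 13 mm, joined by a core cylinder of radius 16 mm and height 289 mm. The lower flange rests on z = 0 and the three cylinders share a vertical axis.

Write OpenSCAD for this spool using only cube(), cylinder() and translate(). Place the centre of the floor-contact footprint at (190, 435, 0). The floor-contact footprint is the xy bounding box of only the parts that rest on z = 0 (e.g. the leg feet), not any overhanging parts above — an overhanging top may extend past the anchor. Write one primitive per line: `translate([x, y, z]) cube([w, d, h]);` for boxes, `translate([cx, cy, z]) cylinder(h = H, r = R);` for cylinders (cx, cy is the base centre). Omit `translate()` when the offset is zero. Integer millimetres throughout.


translate([190, 435, 0]) cylinder(h = 13, r = 49);
translate([190, 435, 13]) cylinder(h = 289, r = 16);
translate([190, 435, 302]) cylinder(h = 13, r = 49);


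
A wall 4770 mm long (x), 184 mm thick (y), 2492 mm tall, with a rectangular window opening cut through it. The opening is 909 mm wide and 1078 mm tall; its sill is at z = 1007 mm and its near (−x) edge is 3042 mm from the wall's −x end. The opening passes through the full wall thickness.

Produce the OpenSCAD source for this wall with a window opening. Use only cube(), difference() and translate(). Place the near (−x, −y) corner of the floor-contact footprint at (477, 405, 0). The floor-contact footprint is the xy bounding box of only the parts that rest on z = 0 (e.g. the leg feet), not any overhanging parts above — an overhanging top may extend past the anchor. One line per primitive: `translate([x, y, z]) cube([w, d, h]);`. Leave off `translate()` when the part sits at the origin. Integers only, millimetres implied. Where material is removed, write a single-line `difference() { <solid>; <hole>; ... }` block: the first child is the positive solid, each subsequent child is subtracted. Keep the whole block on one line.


difference() { translate([477, 405, 0]) cube([4770, 184, 2492]); translate([3519, 405, 1007]) cube([909, 184, 1078]); }


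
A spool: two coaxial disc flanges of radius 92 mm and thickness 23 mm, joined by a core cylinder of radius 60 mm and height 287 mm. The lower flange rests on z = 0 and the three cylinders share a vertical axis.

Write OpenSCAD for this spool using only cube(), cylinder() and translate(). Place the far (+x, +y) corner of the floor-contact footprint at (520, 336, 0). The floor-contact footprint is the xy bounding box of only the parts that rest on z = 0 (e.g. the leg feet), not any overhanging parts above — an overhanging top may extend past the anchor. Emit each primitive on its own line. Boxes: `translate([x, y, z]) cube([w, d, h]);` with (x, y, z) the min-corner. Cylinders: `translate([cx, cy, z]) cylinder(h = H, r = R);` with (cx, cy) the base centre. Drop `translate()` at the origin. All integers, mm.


translate([428, 244, 0]) cylinder(h = 23, r = 92);
translate([428, 244, 23]) cylinder(h = 287, r = 60);
translate([428, 244, 310]) cylinder(h = 23, r = 92);


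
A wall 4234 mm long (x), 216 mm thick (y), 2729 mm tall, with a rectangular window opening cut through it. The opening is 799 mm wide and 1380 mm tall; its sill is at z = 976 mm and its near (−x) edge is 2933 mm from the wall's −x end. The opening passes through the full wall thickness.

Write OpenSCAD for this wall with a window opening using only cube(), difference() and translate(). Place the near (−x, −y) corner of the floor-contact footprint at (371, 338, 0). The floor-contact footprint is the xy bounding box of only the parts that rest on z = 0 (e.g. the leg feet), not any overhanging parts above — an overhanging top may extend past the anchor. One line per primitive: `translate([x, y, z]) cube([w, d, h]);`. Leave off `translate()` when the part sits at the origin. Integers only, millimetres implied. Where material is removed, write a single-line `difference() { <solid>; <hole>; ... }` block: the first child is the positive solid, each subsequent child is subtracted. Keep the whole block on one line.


difference() { translate([371, 338, 0]) cube([4234, 216, 2729]); translate([3304, 338, 976]) cube([799, 216, 1380]); }


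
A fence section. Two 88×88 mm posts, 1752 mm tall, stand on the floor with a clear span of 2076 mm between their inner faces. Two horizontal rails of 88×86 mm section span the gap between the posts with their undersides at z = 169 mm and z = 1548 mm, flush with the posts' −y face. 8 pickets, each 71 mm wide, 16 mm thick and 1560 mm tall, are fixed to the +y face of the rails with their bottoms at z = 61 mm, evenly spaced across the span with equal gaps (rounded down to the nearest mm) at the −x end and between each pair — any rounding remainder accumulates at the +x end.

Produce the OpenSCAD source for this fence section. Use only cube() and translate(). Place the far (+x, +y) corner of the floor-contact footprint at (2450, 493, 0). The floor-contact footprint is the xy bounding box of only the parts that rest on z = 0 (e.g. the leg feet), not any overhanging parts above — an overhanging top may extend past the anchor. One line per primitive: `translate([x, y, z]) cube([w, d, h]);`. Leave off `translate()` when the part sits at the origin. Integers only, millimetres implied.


translate([198, 405, 0]) cube([88, 88, 1752]);
translate([2362, 405, 0]) cube([88, 88, 1752]);
translate([286, 405, 169]) cube([2076, 88, 86]);
translate([286, 405, 1548]) cube([2076, 88, 86]);
translate([453, 493, 61]) cube([71, 16, 1560]);
translate([691, 493, 61]) cube([71, 16, 1560]);
translate([929, 493, 61]) cube([71, 16, 1560]);
translate([1167, 493, 61]) cube([71, 16, 1560]);
translate([1405, 493, 61]) cube([71, 16, 1560]);
translate([1643, 493, 61]) cube([71, 16, 1560]);
translate([1881, 493, 61]) cube([71, 16, 1560]);
translate([2119, 493, 61]) cube([71, 16, 1560]);


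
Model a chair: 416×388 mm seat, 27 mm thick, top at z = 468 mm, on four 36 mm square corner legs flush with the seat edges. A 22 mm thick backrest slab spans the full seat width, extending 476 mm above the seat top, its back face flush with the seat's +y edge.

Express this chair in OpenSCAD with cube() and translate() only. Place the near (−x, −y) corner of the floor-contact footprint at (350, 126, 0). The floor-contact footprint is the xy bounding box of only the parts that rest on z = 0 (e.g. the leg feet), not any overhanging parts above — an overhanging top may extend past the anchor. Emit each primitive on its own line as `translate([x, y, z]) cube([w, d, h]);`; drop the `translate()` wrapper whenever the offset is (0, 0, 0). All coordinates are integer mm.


// leg_h = 468 - 27 = 441
translate([350, 126, 441]) cube([416, 388, 27]);
translate([350, 126, 0]) cube([36, 36, 441]);
translate([730, 126, 0]) cube([36, 36, 441]);
translate([350, 478, 0]) cube([36, 36, 441]);
translate([730, 478, 0]) cube([36, 36, 441]);
translate([350, 492, 468]) cube([416, 22, 476]);


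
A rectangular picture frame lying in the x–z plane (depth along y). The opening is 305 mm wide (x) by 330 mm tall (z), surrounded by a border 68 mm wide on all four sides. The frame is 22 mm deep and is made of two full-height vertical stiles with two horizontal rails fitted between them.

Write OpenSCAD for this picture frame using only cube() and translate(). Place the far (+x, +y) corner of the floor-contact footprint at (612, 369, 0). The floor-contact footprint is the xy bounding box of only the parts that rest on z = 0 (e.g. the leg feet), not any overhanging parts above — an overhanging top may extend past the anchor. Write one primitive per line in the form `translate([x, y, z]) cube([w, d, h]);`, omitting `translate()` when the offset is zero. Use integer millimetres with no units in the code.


translate([171, 347, 0]) cube([68, 22, 466]);
translate([544, 347, 0]) cube([68, 22, 466]);
translate([239, 347, 0]) cube([305, 22, 68]);
translate([239, 347, 398]) cube([305, 22, 68]);


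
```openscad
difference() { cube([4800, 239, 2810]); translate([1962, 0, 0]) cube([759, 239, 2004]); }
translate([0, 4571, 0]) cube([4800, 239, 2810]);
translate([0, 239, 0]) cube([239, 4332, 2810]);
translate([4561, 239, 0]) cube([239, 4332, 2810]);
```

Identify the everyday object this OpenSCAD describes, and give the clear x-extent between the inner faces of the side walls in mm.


A single room. The interior width is 4322 mm.

Four walls enclosing a rectangle with a door in the front wall — a room. Outside width 4800 minus two 239 mm walls gives 4322 mm.


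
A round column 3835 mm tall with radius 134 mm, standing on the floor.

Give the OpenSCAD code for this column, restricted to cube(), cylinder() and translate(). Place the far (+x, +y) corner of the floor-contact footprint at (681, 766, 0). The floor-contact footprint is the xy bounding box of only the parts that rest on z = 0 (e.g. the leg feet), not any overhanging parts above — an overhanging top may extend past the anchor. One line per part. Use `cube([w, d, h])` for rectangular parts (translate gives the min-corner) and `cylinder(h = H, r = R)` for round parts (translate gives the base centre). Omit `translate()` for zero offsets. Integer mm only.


translate([547, 632, 0]) cylinder(h = 3835, r = 134);


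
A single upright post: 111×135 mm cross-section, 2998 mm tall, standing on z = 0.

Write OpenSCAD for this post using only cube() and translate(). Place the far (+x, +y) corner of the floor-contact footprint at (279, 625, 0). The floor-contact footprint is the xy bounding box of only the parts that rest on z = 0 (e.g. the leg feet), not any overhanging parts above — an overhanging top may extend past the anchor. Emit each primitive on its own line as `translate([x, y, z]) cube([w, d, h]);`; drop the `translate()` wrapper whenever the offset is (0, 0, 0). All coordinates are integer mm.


translate([168, 490, 0]) cube([111, 135, 2998]);


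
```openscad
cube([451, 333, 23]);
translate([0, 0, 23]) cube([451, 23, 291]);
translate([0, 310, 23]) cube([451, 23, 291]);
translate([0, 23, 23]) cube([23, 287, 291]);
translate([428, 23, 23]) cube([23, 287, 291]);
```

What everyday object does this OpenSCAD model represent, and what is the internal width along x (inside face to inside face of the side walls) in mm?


An open box. The internal width is 405 mm.

A 451×333 base slab with four walls standing on it — an open box. The base is 451 mm wide and the walls are 23 mm thick, so the internal width is 451 − 2 × 23 = 405 mm.


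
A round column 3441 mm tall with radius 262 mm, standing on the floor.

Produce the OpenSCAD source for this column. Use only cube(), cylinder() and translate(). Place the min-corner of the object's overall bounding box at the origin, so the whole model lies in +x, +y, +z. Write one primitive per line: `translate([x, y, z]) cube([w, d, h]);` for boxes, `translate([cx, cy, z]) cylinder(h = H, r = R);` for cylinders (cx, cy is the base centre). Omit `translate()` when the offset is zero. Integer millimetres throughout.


translate([262, 262, 0]) cylinder(h = 3441, r = 262);


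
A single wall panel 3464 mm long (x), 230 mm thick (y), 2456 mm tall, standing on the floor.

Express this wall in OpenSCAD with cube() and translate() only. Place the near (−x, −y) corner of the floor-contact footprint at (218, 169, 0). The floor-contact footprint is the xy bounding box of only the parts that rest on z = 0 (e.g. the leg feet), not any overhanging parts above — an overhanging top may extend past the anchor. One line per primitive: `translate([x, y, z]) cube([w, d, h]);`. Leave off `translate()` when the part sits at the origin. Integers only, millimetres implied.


translate([218, 169, 0]) cube([3464, 230, 2456]);


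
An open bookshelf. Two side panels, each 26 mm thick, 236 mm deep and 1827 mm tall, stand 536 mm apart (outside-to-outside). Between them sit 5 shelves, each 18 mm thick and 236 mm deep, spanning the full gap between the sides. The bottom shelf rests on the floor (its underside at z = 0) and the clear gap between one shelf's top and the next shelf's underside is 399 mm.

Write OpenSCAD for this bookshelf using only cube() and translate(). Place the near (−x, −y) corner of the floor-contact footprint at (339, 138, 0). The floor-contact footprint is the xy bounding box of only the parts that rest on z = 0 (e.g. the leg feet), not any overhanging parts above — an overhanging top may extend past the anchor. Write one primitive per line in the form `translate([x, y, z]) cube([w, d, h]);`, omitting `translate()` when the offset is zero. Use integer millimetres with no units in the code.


translate([339, 138, 0]) cube([26, 236, 1827]);
translate([849, 138, 0]) cube([26, 236, 1827]);
translate([365, 138, 0]) cube([484, 236, 18]);
translate([365, 138, 417]) cube([484, 236, 18]);
translate([365, 138, 834]) cube([484, 236, 18]);
translate([365, 138, 1251]) cube([484, 236, 18]);
translate([365, 138, 1668]) cube([484, 236, 18]);


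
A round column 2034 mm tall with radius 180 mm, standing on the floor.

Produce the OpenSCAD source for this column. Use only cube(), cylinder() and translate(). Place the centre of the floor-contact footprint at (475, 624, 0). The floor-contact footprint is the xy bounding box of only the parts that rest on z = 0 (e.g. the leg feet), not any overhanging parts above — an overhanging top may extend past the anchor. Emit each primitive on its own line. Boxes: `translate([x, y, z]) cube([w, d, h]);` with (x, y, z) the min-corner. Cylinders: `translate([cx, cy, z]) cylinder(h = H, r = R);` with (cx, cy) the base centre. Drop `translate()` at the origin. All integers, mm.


translate([475, 624, 0]) cylinder(h = 2034, r = 180);


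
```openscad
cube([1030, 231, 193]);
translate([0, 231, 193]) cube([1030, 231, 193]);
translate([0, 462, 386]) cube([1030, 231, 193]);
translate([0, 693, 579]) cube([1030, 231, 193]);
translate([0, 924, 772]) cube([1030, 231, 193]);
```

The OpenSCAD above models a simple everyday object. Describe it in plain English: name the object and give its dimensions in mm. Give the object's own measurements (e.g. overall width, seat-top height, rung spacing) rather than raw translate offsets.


A straight staircase of 5 solid steps. Each step is 1030 mm wide (x), 231 mm deep (y, the going) and 193 mm tall (the rise). The first step rests on the floor; each subsequent step sits one going further in +y and one rise higher in +z, directly behind and above the previous step with no overlap.


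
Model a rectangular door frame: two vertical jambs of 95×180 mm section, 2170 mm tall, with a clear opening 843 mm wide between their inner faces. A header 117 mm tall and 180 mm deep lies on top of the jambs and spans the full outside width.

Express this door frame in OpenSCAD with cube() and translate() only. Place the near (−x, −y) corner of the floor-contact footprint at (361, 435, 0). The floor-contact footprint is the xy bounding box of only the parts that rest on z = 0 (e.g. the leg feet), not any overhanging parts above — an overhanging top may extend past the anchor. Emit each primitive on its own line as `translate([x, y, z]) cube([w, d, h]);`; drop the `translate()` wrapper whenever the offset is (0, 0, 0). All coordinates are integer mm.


translate([361, 435, 0]) cube([95, 180, 2170]);
translate([1299, 435, 0]) cube([95, 180, 2170]);
translate([361, 435, 2170]) cube([1033, 180, 117]);


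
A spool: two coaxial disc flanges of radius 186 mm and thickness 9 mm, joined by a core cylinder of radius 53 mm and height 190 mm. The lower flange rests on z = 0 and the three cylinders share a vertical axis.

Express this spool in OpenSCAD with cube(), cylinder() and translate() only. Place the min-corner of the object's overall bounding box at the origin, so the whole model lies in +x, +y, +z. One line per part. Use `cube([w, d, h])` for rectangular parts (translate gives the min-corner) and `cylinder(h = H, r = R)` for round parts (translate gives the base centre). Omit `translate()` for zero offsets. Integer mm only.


translate([186, 186, 0]) cylinder(h = 9, r = 186);
translate([186, 186, 9]) cylinder(h = 190, r = 53);
translate([186, 186, 199]) cylinder(h = 9, r = 186);
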